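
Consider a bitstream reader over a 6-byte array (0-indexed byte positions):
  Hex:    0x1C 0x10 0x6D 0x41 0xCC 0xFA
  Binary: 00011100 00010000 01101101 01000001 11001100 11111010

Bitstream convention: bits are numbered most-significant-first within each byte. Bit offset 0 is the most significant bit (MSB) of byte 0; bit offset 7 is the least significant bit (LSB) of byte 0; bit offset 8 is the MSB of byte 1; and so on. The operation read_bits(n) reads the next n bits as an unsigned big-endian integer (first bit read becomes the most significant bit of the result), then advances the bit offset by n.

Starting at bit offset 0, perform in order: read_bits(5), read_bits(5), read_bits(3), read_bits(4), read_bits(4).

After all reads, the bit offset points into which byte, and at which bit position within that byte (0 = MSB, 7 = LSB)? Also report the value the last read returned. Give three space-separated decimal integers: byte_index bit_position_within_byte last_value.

Answer: 2 5 13

Derivation:
Read 1: bits[0:5] width=5 -> value=3 (bin 00011); offset now 5 = byte 0 bit 5; 43 bits remain
Read 2: bits[5:10] width=5 -> value=16 (bin 10000); offset now 10 = byte 1 bit 2; 38 bits remain
Read 3: bits[10:13] width=3 -> value=2 (bin 010); offset now 13 = byte 1 bit 5; 35 bits remain
Read 4: bits[13:17] width=4 -> value=0 (bin 0000); offset now 17 = byte 2 bit 1; 31 bits remain
Read 5: bits[17:21] width=4 -> value=13 (bin 1101); offset now 21 = byte 2 bit 5; 27 bits remain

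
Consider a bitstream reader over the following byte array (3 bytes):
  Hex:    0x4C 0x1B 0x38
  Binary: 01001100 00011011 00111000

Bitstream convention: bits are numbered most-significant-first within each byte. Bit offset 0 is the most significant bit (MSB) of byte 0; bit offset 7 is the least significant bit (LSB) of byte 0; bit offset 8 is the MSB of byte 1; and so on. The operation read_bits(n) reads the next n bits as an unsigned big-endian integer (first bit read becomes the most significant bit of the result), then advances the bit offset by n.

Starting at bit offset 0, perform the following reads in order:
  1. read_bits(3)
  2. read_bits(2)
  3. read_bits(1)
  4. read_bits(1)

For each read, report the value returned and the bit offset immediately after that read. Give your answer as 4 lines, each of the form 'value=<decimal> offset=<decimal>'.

Read 1: bits[0:3] width=3 -> value=2 (bin 010); offset now 3 = byte 0 bit 3; 21 bits remain
Read 2: bits[3:5] width=2 -> value=1 (bin 01); offset now 5 = byte 0 bit 5; 19 bits remain
Read 3: bits[5:6] width=1 -> value=1 (bin 1); offset now 6 = byte 0 bit 6; 18 bits remain
Read 4: bits[6:7] width=1 -> value=0 (bin 0); offset now 7 = byte 0 bit 7; 17 bits remain

Answer: value=2 offset=3
value=1 offset=5
value=1 offset=6
value=0 offset=7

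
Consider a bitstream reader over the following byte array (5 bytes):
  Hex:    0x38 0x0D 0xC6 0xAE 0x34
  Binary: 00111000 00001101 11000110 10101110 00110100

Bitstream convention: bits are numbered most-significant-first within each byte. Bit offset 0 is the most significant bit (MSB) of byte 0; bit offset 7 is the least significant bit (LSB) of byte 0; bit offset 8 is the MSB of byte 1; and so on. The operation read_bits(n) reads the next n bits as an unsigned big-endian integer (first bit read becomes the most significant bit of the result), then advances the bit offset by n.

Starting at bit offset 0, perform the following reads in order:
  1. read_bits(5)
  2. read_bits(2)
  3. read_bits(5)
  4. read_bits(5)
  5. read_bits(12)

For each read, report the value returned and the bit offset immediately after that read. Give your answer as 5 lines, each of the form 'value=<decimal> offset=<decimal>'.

Answer: value=7 offset=5
value=0 offset=7
value=0 offset=12
value=27 offset=17
value=2261 offset=29

Derivation:
Read 1: bits[0:5] width=5 -> value=7 (bin 00111); offset now 5 = byte 0 bit 5; 35 bits remain
Read 2: bits[5:7] width=2 -> value=0 (bin 00); offset now 7 = byte 0 bit 7; 33 bits remain
Read 3: bits[7:12] width=5 -> value=0 (bin 00000); offset now 12 = byte 1 bit 4; 28 bits remain
Read 4: bits[12:17] width=5 -> value=27 (bin 11011); offset now 17 = byte 2 bit 1; 23 bits remain
Read 5: bits[17:29] width=12 -> value=2261 (bin 100011010101); offset now 29 = byte 3 bit 5; 11 bits remain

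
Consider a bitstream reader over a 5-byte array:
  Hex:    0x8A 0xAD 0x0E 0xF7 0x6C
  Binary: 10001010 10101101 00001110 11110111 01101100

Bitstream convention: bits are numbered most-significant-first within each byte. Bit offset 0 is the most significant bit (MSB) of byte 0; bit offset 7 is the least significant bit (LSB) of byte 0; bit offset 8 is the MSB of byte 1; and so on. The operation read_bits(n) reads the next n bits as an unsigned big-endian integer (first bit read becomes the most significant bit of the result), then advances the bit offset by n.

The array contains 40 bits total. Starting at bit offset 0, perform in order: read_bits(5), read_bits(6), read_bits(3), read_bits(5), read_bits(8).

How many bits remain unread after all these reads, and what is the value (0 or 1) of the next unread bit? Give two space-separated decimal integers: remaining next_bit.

Answer: 13 1

Derivation:
Read 1: bits[0:5] width=5 -> value=17 (bin 10001); offset now 5 = byte 0 bit 5; 35 bits remain
Read 2: bits[5:11] width=6 -> value=21 (bin 010101); offset now 11 = byte 1 bit 3; 29 bits remain
Read 3: bits[11:14] width=3 -> value=3 (bin 011); offset now 14 = byte 1 bit 6; 26 bits remain
Read 4: bits[14:19] width=5 -> value=8 (bin 01000); offset now 19 = byte 2 bit 3; 21 bits remain
Read 5: bits[19:27] width=8 -> value=119 (bin 01110111); offset now 27 = byte 3 bit 3; 13 bits remain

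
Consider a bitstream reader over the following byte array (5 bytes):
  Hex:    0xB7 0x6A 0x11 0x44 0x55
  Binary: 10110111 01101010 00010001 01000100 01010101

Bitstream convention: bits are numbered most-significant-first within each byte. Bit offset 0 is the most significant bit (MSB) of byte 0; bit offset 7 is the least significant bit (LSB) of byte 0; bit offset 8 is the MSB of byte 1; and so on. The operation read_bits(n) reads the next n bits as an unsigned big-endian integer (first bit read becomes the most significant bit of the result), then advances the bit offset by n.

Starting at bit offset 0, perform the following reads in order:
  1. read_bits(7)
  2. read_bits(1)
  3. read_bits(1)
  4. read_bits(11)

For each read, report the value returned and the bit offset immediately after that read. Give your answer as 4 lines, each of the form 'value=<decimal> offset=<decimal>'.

Answer: value=91 offset=7
value=1 offset=8
value=0 offset=9
value=1697 offset=20

Derivation:
Read 1: bits[0:7] width=7 -> value=91 (bin 1011011); offset now 7 = byte 0 bit 7; 33 bits remain
Read 2: bits[7:8] width=1 -> value=1 (bin 1); offset now 8 = byte 1 bit 0; 32 bits remain
Read 3: bits[8:9] width=1 -> value=0 (bin 0); offset now 9 = byte 1 bit 1; 31 bits remain
Read 4: bits[9:20] width=11 -> value=1697 (bin 11010100001); offset now 20 = byte 2 bit 4; 20 bits remain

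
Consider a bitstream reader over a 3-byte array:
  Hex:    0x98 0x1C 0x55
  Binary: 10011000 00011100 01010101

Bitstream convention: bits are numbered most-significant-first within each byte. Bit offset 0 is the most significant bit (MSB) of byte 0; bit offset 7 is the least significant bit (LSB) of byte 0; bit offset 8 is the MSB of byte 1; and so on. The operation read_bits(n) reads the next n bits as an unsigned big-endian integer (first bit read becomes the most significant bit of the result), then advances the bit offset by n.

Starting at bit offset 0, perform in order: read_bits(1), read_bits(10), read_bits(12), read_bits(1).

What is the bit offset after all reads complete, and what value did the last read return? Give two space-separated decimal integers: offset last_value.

Read 1: bits[0:1] width=1 -> value=1 (bin 1); offset now 1 = byte 0 bit 1; 23 bits remain
Read 2: bits[1:11] width=10 -> value=192 (bin 0011000000); offset now 11 = byte 1 bit 3; 13 bits remain
Read 3: bits[11:23] width=12 -> value=3626 (bin 111000101010); offset now 23 = byte 2 bit 7; 1 bits remain
Read 4: bits[23:24] width=1 -> value=1 (bin 1); offset now 24 = byte 3 bit 0; 0 bits remain

Answer: 24 1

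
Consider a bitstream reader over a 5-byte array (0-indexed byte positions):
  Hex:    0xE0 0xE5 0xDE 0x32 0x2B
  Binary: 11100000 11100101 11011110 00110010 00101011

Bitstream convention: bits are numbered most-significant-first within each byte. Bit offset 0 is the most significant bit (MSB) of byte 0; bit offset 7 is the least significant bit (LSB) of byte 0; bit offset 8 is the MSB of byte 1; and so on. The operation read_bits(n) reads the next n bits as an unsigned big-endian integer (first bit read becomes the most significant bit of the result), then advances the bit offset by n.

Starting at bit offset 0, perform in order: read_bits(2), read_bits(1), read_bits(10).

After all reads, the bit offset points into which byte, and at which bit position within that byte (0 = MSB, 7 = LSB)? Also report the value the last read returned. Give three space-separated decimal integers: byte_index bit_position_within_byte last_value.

Read 1: bits[0:2] width=2 -> value=3 (bin 11); offset now 2 = byte 0 bit 2; 38 bits remain
Read 2: bits[2:3] width=1 -> value=1 (bin 1); offset now 3 = byte 0 bit 3; 37 bits remain
Read 3: bits[3:13] width=10 -> value=28 (bin 0000011100); offset now 13 = byte 1 bit 5; 27 bits remain

Answer: 1 5 28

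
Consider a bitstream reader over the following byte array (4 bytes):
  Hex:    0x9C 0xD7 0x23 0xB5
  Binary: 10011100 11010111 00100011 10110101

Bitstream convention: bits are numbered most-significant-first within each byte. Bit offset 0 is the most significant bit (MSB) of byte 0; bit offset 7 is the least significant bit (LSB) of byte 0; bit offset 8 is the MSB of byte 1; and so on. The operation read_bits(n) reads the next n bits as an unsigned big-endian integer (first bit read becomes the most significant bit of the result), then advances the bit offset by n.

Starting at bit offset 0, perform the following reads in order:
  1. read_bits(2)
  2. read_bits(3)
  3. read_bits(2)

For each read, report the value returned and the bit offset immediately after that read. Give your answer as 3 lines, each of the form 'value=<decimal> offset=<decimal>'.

Read 1: bits[0:2] width=2 -> value=2 (bin 10); offset now 2 = byte 0 bit 2; 30 bits remain
Read 2: bits[2:5] width=3 -> value=3 (bin 011); offset now 5 = byte 0 bit 5; 27 bits remain
Read 3: bits[5:7] width=2 -> value=2 (bin 10); offset now 7 = byte 0 bit 7; 25 bits remain

Answer: value=2 offset=2
value=3 offset=5
value=2 offset=7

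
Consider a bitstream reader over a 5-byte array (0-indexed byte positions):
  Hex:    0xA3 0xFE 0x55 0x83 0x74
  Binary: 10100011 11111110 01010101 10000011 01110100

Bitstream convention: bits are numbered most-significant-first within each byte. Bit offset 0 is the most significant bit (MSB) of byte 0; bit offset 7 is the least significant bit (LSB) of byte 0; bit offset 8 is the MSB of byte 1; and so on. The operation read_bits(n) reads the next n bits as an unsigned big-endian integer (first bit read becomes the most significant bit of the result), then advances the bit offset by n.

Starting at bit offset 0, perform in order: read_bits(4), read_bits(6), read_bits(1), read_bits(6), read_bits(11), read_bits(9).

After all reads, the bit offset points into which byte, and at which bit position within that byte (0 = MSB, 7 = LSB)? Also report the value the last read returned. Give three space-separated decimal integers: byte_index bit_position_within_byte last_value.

Read 1: bits[0:4] width=4 -> value=10 (bin 1010); offset now 4 = byte 0 bit 4; 36 bits remain
Read 2: bits[4:10] width=6 -> value=15 (bin 001111); offset now 10 = byte 1 bit 2; 30 bits remain
Read 3: bits[10:11] width=1 -> value=1 (bin 1); offset now 11 = byte 1 bit 3; 29 bits remain
Read 4: bits[11:17] width=6 -> value=60 (bin 111100); offset now 17 = byte 2 bit 1; 23 bits remain
Read 5: bits[17:28] width=11 -> value=1368 (bin 10101011000); offset now 28 = byte 3 bit 4; 12 bits remain
Read 6: bits[28:37] width=9 -> value=110 (bin 001101110); offset now 37 = byte 4 bit 5; 3 bits remain

Answer: 4 5 110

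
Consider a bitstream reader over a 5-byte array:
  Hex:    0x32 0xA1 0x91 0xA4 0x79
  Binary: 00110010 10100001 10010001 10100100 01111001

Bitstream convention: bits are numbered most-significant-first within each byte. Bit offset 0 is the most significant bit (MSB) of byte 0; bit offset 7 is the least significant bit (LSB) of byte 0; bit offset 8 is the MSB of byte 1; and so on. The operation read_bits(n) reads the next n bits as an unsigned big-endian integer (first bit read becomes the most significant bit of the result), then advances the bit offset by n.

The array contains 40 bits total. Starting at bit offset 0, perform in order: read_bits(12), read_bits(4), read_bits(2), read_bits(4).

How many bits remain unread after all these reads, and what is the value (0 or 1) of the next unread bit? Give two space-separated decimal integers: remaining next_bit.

Read 1: bits[0:12] width=12 -> value=810 (bin 001100101010); offset now 12 = byte 1 bit 4; 28 bits remain
Read 2: bits[12:16] width=4 -> value=1 (bin 0001); offset now 16 = byte 2 bit 0; 24 bits remain
Read 3: bits[16:18] width=2 -> value=2 (bin 10); offset now 18 = byte 2 bit 2; 22 bits remain
Read 4: bits[18:22] width=4 -> value=4 (bin 0100); offset now 22 = byte 2 bit 6; 18 bits remain

Answer: 18 0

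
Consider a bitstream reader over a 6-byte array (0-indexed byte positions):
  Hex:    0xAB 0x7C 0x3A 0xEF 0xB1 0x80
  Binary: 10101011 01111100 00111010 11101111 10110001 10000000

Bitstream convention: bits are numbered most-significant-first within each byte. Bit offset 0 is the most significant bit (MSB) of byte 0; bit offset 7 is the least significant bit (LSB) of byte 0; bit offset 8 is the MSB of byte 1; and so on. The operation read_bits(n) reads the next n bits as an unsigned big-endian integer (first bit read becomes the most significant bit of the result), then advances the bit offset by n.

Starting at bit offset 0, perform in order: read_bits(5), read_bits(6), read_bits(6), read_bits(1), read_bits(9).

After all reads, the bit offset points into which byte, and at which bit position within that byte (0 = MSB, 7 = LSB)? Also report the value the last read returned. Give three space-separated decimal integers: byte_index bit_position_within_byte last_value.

Read 1: bits[0:5] width=5 -> value=21 (bin 10101); offset now 5 = byte 0 bit 5; 43 bits remain
Read 2: bits[5:11] width=6 -> value=27 (bin 011011); offset now 11 = byte 1 bit 3; 37 bits remain
Read 3: bits[11:17] width=6 -> value=56 (bin 111000); offset now 17 = byte 2 bit 1; 31 bits remain
Read 4: bits[17:18] width=1 -> value=0 (bin 0); offset now 18 = byte 2 bit 2; 30 bits remain
Read 5: bits[18:27] width=9 -> value=471 (bin 111010111); offset now 27 = byte 3 bit 3; 21 bits remain

Answer: 3 3 471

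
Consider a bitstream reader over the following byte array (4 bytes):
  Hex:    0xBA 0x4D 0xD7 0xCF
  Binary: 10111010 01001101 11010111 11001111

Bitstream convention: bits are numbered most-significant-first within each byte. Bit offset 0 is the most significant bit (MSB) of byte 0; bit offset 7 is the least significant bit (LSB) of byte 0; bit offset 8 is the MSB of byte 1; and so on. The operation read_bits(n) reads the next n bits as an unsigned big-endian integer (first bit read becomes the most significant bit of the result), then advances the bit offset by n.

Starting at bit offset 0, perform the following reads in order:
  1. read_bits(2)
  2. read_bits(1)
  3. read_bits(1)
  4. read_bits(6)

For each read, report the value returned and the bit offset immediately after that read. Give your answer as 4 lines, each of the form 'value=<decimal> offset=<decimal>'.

Read 1: bits[0:2] width=2 -> value=2 (bin 10); offset now 2 = byte 0 bit 2; 30 bits remain
Read 2: bits[2:3] width=1 -> value=1 (bin 1); offset now 3 = byte 0 bit 3; 29 bits remain
Read 3: bits[3:4] width=1 -> value=1 (bin 1); offset now 4 = byte 0 bit 4; 28 bits remain
Read 4: bits[4:10] width=6 -> value=41 (bin 101001); offset now 10 = byte 1 bit 2; 22 bits remain

Answer: value=2 offset=2
value=1 offset=3
value=1 offset=4
value=41 offset=10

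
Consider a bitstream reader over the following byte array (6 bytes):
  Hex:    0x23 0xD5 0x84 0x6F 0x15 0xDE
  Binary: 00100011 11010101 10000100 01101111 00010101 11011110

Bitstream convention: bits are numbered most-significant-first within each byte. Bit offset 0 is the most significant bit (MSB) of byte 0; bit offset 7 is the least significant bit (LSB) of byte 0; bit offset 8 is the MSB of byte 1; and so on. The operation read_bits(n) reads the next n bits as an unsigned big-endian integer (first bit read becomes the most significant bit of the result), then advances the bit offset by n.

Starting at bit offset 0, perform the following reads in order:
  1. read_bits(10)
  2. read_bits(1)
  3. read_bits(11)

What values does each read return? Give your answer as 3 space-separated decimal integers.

Read 1: bits[0:10] width=10 -> value=143 (bin 0010001111); offset now 10 = byte 1 bit 2; 38 bits remain
Read 2: bits[10:11] width=1 -> value=0 (bin 0); offset now 11 = byte 1 bit 3; 37 bits remain
Read 3: bits[11:22] width=11 -> value=1377 (bin 10101100001); offset now 22 = byte 2 bit 6; 26 bits remain

Answer: 143 0 1377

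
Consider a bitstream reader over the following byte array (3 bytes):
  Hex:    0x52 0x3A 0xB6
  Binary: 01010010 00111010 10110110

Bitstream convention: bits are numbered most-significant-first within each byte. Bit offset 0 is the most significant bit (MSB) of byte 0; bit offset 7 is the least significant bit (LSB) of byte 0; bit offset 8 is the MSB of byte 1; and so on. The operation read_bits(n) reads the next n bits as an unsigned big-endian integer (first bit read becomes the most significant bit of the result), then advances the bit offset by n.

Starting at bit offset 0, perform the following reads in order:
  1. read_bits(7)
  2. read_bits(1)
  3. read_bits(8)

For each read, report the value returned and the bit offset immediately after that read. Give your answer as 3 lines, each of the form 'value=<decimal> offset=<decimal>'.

Read 1: bits[0:7] width=7 -> value=41 (bin 0101001); offset now 7 = byte 0 bit 7; 17 bits remain
Read 2: bits[7:8] width=1 -> value=0 (bin 0); offset now 8 = byte 1 bit 0; 16 bits remain
Read 3: bits[8:16] width=8 -> value=58 (bin 00111010); offset now 16 = byte 2 bit 0; 8 bits remain

Answer: value=41 offset=7
value=0 offset=8
value=58 offset=16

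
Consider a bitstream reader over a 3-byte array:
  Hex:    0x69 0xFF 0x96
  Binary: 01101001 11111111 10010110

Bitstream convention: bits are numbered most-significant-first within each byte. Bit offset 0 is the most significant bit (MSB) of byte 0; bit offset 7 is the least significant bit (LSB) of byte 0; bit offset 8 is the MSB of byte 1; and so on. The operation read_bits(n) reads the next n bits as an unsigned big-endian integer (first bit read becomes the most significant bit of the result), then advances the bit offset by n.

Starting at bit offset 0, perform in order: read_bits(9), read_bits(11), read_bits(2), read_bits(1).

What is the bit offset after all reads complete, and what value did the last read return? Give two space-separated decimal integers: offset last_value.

Read 1: bits[0:9] width=9 -> value=211 (bin 011010011); offset now 9 = byte 1 bit 1; 15 bits remain
Read 2: bits[9:20] width=11 -> value=2041 (bin 11111111001); offset now 20 = byte 2 bit 4; 4 bits remain
Read 3: bits[20:22] width=2 -> value=1 (bin 01); offset now 22 = byte 2 bit 6; 2 bits remain
Read 4: bits[22:23] width=1 -> value=1 (bin 1); offset now 23 = byte 2 bit 7; 1 bits remain

Answer: 23 1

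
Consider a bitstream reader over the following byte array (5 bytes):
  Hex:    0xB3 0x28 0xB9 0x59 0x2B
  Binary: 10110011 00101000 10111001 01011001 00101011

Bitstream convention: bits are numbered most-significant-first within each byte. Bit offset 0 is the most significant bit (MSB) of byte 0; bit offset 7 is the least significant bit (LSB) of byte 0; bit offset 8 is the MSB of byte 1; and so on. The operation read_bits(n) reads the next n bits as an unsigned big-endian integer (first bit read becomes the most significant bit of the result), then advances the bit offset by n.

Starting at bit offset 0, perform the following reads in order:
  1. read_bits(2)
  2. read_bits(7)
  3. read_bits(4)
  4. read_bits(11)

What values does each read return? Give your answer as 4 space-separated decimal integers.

Answer: 2 102 5 185

Derivation:
Read 1: bits[0:2] width=2 -> value=2 (bin 10); offset now 2 = byte 0 bit 2; 38 bits remain
Read 2: bits[2:9] width=7 -> value=102 (bin 1100110); offset now 9 = byte 1 bit 1; 31 bits remain
Read 3: bits[9:13] width=4 -> value=5 (bin 0101); offset now 13 = byte 1 bit 5; 27 bits remain
Read 4: bits[13:24] width=11 -> value=185 (bin 00010111001); offset now 24 = byte 3 bit 0; 16 bits remain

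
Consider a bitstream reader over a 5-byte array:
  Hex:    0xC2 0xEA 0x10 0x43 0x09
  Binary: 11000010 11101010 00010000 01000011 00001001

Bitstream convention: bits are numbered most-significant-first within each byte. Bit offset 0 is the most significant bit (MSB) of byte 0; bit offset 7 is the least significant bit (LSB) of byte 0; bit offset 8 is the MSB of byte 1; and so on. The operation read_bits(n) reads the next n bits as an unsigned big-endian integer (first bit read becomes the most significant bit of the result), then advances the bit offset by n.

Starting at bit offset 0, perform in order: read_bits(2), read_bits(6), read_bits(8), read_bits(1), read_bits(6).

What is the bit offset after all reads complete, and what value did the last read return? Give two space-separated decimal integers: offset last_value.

Read 1: bits[0:2] width=2 -> value=3 (bin 11); offset now 2 = byte 0 bit 2; 38 bits remain
Read 2: bits[2:8] width=6 -> value=2 (bin 000010); offset now 8 = byte 1 bit 0; 32 bits remain
Read 3: bits[8:16] width=8 -> value=234 (bin 11101010); offset now 16 = byte 2 bit 0; 24 bits remain
Read 4: bits[16:17] width=1 -> value=0 (bin 0); offset now 17 = byte 2 bit 1; 23 bits remain
Read 5: bits[17:23] width=6 -> value=8 (bin 001000); offset now 23 = byte 2 bit 7; 17 bits remain

Answer: 23 8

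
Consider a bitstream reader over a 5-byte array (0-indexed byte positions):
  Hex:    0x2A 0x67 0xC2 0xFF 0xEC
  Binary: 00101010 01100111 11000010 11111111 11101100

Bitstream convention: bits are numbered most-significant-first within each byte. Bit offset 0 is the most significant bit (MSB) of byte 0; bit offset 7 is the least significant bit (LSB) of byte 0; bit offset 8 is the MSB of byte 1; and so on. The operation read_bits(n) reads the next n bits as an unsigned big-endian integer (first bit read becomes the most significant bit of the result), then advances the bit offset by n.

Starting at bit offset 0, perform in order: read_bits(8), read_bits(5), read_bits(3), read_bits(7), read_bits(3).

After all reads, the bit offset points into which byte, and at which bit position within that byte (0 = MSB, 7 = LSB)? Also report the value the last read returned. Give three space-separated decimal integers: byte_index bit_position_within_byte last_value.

Read 1: bits[0:8] width=8 -> value=42 (bin 00101010); offset now 8 = byte 1 bit 0; 32 bits remain
Read 2: bits[8:13] width=5 -> value=12 (bin 01100); offset now 13 = byte 1 bit 5; 27 bits remain
Read 3: bits[13:16] width=3 -> value=7 (bin 111); offset now 16 = byte 2 bit 0; 24 bits remain
Read 4: bits[16:23] width=7 -> value=97 (bin 1100001); offset now 23 = byte 2 bit 7; 17 bits remain
Read 5: bits[23:26] width=3 -> value=3 (bin 011); offset now 26 = byte 3 bit 2; 14 bits remain

Answer: 3 2 3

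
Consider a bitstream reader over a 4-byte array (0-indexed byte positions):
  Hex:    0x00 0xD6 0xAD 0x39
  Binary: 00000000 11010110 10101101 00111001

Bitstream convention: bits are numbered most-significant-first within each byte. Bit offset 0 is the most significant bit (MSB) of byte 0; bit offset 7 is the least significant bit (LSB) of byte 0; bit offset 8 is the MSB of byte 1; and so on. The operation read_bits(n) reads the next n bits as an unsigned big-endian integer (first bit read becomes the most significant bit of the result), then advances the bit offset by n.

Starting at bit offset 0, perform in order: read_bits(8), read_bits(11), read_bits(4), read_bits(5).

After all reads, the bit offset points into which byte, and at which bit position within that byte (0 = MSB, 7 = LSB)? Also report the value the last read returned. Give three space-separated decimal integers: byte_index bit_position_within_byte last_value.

Read 1: bits[0:8] width=8 -> value=0 (bin 00000000); offset now 8 = byte 1 bit 0; 24 bits remain
Read 2: bits[8:19] width=11 -> value=1717 (bin 11010110101); offset now 19 = byte 2 bit 3; 13 bits remain
Read 3: bits[19:23] width=4 -> value=6 (bin 0110); offset now 23 = byte 2 bit 7; 9 bits remain
Read 4: bits[23:28] width=5 -> value=19 (bin 10011); offset now 28 = byte 3 bit 4; 4 bits remain

Answer: 3 4 19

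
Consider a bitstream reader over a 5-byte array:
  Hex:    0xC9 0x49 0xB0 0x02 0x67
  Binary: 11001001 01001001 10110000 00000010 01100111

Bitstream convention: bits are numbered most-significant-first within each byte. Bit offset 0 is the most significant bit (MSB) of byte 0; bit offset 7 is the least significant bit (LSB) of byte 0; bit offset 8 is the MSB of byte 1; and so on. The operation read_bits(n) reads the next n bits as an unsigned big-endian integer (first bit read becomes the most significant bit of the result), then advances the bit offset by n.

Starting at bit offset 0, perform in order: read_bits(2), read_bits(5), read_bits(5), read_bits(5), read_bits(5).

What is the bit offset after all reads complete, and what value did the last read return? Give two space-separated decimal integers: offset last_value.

Read 1: bits[0:2] width=2 -> value=3 (bin 11); offset now 2 = byte 0 bit 2; 38 bits remain
Read 2: bits[2:7] width=5 -> value=4 (bin 00100); offset now 7 = byte 0 bit 7; 33 bits remain
Read 3: bits[7:12] width=5 -> value=20 (bin 10100); offset now 12 = byte 1 bit 4; 28 bits remain
Read 4: bits[12:17] width=5 -> value=19 (bin 10011); offset now 17 = byte 2 bit 1; 23 bits remain
Read 5: bits[17:22] width=5 -> value=12 (bin 01100); offset now 22 = byte 2 bit 6; 18 bits remain

Answer: 22 12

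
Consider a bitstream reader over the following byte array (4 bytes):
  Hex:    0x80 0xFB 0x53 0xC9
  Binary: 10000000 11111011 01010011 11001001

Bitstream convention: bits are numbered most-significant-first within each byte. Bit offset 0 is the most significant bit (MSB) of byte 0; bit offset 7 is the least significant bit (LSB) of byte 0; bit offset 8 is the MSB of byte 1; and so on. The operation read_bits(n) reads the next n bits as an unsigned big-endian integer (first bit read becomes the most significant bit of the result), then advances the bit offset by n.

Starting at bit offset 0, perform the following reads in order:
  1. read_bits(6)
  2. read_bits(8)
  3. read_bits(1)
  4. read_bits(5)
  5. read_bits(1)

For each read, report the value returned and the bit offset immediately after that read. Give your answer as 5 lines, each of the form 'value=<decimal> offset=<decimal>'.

Answer: value=32 offset=6
value=62 offset=14
value=1 offset=15
value=21 offset=20
value=0 offset=21

Derivation:
Read 1: bits[0:6] width=6 -> value=32 (bin 100000); offset now 6 = byte 0 bit 6; 26 bits remain
Read 2: bits[6:14] width=8 -> value=62 (bin 00111110); offset now 14 = byte 1 bit 6; 18 bits remain
Read 3: bits[14:15] width=1 -> value=1 (bin 1); offset now 15 = byte 1 bit 7; 17 bits remain
Read 4: bits[15:20] width=5 -> value=21 (bin 10101); offset now 20 = byte 2 bit 4; 12 bits remain
Read 5: bits[20:21] width=1 -> value=0 (bin 0); offset now 21 = byte 2 bit 5; 11 bits remain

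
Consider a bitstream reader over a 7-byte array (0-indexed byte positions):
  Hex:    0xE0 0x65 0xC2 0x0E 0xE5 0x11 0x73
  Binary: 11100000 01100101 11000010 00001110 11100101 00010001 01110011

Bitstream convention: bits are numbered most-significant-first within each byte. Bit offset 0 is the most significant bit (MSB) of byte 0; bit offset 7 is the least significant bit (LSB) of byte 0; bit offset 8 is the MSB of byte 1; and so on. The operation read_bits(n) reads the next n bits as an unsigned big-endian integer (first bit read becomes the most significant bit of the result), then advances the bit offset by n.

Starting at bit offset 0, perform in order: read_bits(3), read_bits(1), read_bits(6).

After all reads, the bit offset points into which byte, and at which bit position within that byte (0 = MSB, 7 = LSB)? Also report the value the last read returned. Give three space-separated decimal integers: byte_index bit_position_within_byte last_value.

Answer: 1 2 1

Derivation:
Read 1: bits[0:3] width=3 -> value=7 (bin 111); offset now 3 = byte 0 bit 3; 53 bits remain
Read 2: bits[3:4] width=1 -> value=0 (bin 0); offset now 4 = byte 0 bit 4; 52 bits remain
Read 3: bits[4:10] width=6 -> value=1 (bin 000001); offset now 10 = byte 1 bit 2; 46 bits remain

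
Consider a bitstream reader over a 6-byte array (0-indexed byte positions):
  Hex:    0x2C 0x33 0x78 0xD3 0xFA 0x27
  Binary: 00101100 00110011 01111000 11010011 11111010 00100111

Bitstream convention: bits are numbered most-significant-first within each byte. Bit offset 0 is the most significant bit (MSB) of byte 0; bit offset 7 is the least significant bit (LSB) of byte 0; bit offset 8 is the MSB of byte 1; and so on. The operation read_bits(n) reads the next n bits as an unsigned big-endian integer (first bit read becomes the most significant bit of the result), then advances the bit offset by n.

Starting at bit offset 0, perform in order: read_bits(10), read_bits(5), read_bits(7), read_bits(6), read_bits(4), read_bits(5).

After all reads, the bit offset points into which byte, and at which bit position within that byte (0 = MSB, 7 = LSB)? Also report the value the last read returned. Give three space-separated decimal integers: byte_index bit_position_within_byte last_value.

Answer: 4 5 31

Derivation:
Read 1: bits[0:10] width=10 -> value=176 (bin 0010110000); offset now 10 = byte 1 bit 2; 38 bits remain
Read 2: bits[10:15] width=5 -> value=25 (bin 11001); offset now 15 = byte 1 bit 7; 33 bits remain
Read 3: bits[15:22] width=7 -> value=94 (bin 1011110); offset now 22 = byte 2 bit 6; 26 bits remain
Read 4: bits[22:28] width=6 -> value=13 (bin 001101); offset now 28 = byte 3 bit 4; 20 bits remain
Read 5: bits[28:32] width=4 -> value=3 (bin 0011); offset now 32 = byte 4 bit 0; 16 bits remain
Read 6: bits[32:37] width=5 -> value=31 (bin 11111); offset now 37 = byte 4 bit 5; 11 bits remain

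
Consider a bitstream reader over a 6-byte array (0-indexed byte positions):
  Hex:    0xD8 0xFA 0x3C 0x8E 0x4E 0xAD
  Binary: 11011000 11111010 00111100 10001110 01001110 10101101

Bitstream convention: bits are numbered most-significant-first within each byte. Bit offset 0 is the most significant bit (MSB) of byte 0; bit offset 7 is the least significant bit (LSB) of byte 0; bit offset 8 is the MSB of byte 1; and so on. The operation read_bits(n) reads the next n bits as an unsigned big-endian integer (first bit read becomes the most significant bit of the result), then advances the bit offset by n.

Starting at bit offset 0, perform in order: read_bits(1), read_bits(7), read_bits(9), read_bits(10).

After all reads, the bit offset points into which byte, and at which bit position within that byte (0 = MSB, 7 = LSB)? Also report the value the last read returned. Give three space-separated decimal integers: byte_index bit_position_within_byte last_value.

Answer: 3 3 484

Derivation:
Read 1: bits[0:1] width=1 -> value=1 (bin 1); offset now 1 = byte 0 bit 1; 47 bits remain
Read 2: bits[1:8] width=7 -> value=88 (bin 1011000); offset now 8 = byte 1 bit 0; 40 bits remain
Read 3: bits[8:17] width=9 -> value=500 (bin 111110100); offset now 17 = byte 2 bit 1; 31 bits remain
Read 4: bits[17:27] width=10 -> value=484 (bin 0111100100); offset now 27 = byte 3 bit 3; 21 bits remain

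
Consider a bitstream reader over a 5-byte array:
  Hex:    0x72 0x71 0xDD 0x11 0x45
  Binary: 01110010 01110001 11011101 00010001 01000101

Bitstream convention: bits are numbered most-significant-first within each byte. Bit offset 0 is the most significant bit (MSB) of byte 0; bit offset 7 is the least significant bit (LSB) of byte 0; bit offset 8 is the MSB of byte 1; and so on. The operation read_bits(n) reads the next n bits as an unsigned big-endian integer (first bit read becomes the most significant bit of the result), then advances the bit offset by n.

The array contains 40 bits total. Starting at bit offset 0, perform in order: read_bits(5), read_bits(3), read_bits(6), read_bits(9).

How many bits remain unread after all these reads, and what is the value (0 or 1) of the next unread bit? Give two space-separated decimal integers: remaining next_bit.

Answer: 17 1

Derivation:
Read 1: bits[0:5] width=5 -> value=14 (bin 01110); offset now 5 = byte 0 bit 5; 35 bits remain
Read 2: bits[5:8] width=3 -> value=2 (bin 010); offset now 8 = byte 1 bit 0; 32 bits remain
Read 3: bits[8:14] width=6 -> value=28 (bin 011100); offset now 14 = byte 1 bit 6; 26 bits remain
Read 4: bits[14:23] width=9 -> value=238 (bin 011101110); offset now 23 = byte 2 bit 7; 17 bits remain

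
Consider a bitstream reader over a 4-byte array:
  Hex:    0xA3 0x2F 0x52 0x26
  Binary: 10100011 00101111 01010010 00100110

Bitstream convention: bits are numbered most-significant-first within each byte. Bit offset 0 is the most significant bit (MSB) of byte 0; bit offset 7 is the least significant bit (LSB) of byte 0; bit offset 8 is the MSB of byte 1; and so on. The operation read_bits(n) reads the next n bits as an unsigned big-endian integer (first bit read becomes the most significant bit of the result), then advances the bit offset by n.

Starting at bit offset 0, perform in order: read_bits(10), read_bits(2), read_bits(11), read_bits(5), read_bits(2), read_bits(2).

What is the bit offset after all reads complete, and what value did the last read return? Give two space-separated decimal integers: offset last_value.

Answer: 32 2

Derivation:
Read 1: bits[0:10] width=10 -> value=652 (bin 1010001100); offset now 10 = byte 1 bit 2; 22 bits remain
Read 2: bits[10:12] width=2 -> value=2 (bin 10); offset now 12 = byte 1 bit 4; 20 bits remain
Read 3: bits[12:23] width=11 -> value=1961 (bin 11110101001); offset now 23 = byte 2 bit 7; 9 bits remain
Read 4: bits[23:28] width=5 -> value=2 (bin 00010); offset now 28 = byte 3 bit 4; 4 bits remain
Read 5: bits[28:30] width=2 -> value=1 (bin 01); offset now 30 = byte 3 bit 6; 2 bits remain
Read 6: bits[30:32] width=2 -> value=2 (bin 10); offset now 32 = byte 4 bit 0; 0 bits remain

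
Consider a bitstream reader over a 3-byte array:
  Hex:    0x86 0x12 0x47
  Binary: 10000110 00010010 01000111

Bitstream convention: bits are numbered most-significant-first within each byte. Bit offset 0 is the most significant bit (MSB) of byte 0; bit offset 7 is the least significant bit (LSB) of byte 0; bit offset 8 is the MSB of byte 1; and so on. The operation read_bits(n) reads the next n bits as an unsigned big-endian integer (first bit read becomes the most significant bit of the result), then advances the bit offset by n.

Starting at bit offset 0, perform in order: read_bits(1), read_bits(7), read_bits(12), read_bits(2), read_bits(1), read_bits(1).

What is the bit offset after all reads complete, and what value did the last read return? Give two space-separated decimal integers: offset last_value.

Answer: 24 1

Derivation:
Read 1: bits[0:1] width=1 -> value=1 (bin 1); offset now 1 = byte 0 bit 1; 23 bits remain
Read 2: bits[1:8] width=7 -> value=6 (bin 0000110); offset now 8 = byte 1 bit 0; 16 bits remain
Read 3: bits[8:20] width=12 -> value=292 (bin 000100100100); offset now 20 = byte 2 bit 4; 4 bits remain
Read 4: bits[20:22] width=2 -> value=1 (bin 01); offset now 22 = byte 2 bit 6; 2 bits remain
Read 5: bits[22:23] width=1 -> value=1 (bin 1); offset now 23 = byte 2 bit 7; 1 bits remain
Read 6: bits[23:24] width=1 -> value=1 (bin 1); offset now 24 = byte 3 bit 0; 0 bits remain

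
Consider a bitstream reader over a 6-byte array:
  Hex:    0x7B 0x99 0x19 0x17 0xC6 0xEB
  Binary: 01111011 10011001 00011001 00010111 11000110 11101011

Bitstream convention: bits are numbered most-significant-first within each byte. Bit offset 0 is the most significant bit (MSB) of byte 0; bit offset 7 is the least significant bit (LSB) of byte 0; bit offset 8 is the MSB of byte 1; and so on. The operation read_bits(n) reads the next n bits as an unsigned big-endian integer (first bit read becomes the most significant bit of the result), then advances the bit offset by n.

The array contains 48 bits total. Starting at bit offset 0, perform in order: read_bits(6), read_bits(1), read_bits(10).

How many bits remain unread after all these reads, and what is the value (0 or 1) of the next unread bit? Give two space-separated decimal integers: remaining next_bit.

Answer: 31 0

Derivation:
Read 1: bits[0:6] width=6 -> value=30 (bin 011110); offset now 6 = byte 0 bit 6; 42 bits remain
Read 2: bits[6:7] width=1 -> value=1 (bin 1); offset now 7 = byte 0 bit 7; 41 bits remain
Read 3: bits[7:17] width=10 -> value=818 (bin 1100110010); offset now 17 = byte 2 bit 1; 31 bits remain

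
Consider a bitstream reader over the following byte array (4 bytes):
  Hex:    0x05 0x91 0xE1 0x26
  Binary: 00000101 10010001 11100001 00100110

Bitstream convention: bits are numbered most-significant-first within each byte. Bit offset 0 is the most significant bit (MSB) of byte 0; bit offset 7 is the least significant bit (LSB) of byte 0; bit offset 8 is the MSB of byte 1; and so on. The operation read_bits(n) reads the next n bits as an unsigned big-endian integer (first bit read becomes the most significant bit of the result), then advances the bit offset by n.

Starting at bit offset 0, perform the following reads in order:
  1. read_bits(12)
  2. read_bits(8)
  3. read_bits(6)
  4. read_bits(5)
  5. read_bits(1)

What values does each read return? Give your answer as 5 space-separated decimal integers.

Read 1: bits[0:12] width=12 -> value=89 (bin 000001011001); offset now 12 = byte 1 bit 4; 20 bits remain
Read 2: bits[12:20] width=8 -> value=30 (bin 00011110); offset now 20 = byte 2 bit 4; 12 bits remain
Read 3: bits[20:26] width=6 -> value=4 (bin 000100); offset now 26 = byte 3 bit 2; 6 bits remain
Read 4: bits[26:31] width=5 -> value=19 (bin 10011); offset now 31 = byte 3 bit 7; 1 bits remain
Read 5: bits[31:32] width=1 -> value=0 (bin 0); offset now 32 = byte 4 bit 0; 0 bits remain

Answer: 89 30 4 19 0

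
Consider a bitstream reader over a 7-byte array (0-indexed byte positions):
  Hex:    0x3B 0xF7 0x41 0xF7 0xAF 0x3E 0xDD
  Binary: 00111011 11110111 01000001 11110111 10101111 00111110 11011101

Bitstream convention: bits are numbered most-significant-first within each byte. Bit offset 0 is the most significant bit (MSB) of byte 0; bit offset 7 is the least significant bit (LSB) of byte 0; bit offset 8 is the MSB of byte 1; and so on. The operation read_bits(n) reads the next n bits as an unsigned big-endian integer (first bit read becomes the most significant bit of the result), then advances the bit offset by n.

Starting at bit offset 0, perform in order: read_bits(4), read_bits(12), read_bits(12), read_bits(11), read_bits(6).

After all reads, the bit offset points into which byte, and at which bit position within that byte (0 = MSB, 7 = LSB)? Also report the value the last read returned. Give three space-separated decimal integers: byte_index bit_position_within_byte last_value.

Answer: 5 5 39

Derivation:
Read 1: bits[0:4] width=4 -> value=3 (bin 0011); offset now 4 = byte 0 bit 4; 52 bits remain
Read 2: bits[4:16] width=12 -> value=3063 (bin 101111110111); offset now 16 = byte 2 bit 0; 40 bits remain
Read 3: bits[16:28] width=12 -> value=1055 (bin 010000011111); offset now 28 = byte 3 bit 4; 28 bits remain
Read 4: bits[28:39] width=11 -> value=983 (bin 01111010111); offset now 39 = byte 4 bit 7; 17 bits remain
Read 5: bits[39:45] width=6 -> value=39 (bin 100111); offset now 45 = byte 5 bit 5; 11 bits remain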